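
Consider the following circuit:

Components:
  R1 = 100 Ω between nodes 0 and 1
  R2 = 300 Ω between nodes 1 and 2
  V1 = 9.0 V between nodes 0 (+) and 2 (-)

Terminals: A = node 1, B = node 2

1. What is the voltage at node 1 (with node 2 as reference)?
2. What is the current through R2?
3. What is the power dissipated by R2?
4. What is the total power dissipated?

Nodal analysis, taking node 2 as the 0 V reference.
Source V1 fixes V_0 = 9 V.
KCL at each unknown node (sum of currents leaving = 0; resistances in Ω):
  Node 1: (V_1 - 9)/100 + (V_1 - 0)/300 = 0
Collecting terms: 0.01333 × V_1 = 0.09  =>  V_1 = 6.75 V
Part 1:
  Read off the nodal solution: V_1 = 6.75 V
Part 2:
  I_R2 = (V_1 - V_2)/R2 = (6.75 - 0)/300 = 0.0225 A
  Magnitude: I_R2 = 0.0225 A
Part 3:
  I_R2 = (V_1 - V_2)/R2 = (6.75 - 0)/300 = 0.0225 A
  P_R2 = I_R2² × R2 = (0.0225)² × 300 = 0.1519 W
Part 4:
  Power in each resistor, P = (ΔV)²/R:
    P_R1 = (9 - 6.75)²/100 = 0.05063 W
    P_R2 = (6.75 - 0)²/300 = 0.1519 W
  P_total = P_R1 + P_R2 = 0.2025 W

Final answers:
1. V_1 = 6.75 V
2. I_R2 = 0.0225 A
3. P_R2 = 0.1519 W
4. P_total = 0.2025 W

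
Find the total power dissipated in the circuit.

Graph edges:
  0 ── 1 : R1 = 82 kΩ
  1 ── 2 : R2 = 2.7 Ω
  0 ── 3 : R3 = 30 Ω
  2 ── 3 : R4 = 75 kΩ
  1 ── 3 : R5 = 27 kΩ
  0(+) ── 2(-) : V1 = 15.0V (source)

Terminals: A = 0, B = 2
Nodal analysis, taking node 2 as the 0 V reference.
Source V1 fixes V_0 = 15 V.
KCL at each unknown node (sum of currents leaving = 0; resistances in Ω):
  Node 1: (V_1 - 15)/82000 + (V_1 - 0)/2.7 + (V_1 - V_3)/27000 = 0
  Node 3: (V_3 - 15)/30 + (V_3 - 0)/75000 + (V_3 - V_1)/27000 = 0
Collecting terms (coefficients in siemens):
  0.3704·V_1 - 0.00003704·V_3 = 0.0001829
  0.03338·V_3 - 0.00003704·V_1 = 0.5
Determinant D = (0.3704)(0.03338) - (-0.00003704)(-0.00003704) = 0.01237
V_1 = [(0.0001829)(0.03338) - (-0.00003704)(0.5)]/D = 0.001991 V
V_3 = [(0.3704)(0.5) - (0.0001829)(-0.00003704)]/D = 14.98 V
Power in each resistor, P = (ΔV)²/R:
  P_R1 = (15 - 0.001991)²/82000 = 0.002743 W
  P_R2 = (0.001991 - 0)²/2.7 = 0.000001469 W
  P_R3 = (15 - 14.98)²/30 = 0.00001707 W
  P_R4 = (0 - 14.98)²/75000 = 0.002991 W
  P_R5 = (0.001991 - 14.98)²/27000 = 0.008306 W
P_total = P_R1 + P_R2 + P_R3 + P_R4 + P_R5 = 0.01406 W

Final answer: 0.01406 W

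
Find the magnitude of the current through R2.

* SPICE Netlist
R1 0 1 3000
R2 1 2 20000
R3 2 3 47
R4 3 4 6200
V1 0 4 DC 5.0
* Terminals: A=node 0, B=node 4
Nodal analysis, taking node 4 as the 0 V reference.
Source V1 fixes V_0 = 5 V.
KCL at each unknown node (sum of currents leaving = 0; resistances in Ω):
  Node 1: (V_1 - 5)/3000 + (V_1 - V_2)/20000 = 0
  Node 2: (V_2 - V_1)/20000 + (V_2 - V_3)/47 = 0
  Node 3: (V_3 - V_2)/47 + (V_3 - 0)/6200 = 0
Collecting terms (coefficients in siemens):
  0.0003833·V_1 - 0.00005·V_2 = 0.001667
  0.02133·V_2 - 0.00005·V_1 - 0.02128·V_3 = 0
  0.02144·V_3 - 0.02128·V_2 = 0
Solving these 3 simultaneous equations (Gaussian elimination) gives:
  V_1 = 4.487 V, V_2 = 1.068 V, V_3 = 1.06 V
I_R2 = (V_1 - V_2)/R2 = (4.487 - 1.068)/20000 = 0.000171 A
|I_R2| = 0.000171 A

Final answer: |I_R2| = 0.000171 A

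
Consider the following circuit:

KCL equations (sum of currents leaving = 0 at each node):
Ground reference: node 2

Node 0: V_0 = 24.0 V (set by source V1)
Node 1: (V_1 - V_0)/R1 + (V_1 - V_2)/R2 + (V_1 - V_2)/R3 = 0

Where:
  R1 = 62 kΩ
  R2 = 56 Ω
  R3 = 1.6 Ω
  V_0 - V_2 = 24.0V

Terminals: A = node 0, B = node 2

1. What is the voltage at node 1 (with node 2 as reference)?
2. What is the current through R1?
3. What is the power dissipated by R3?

Nodal analysis, taking node 2 as the 0 V reference.
Source V1 fixes V_0 = 24 V.
KCL at each unknown node (sum of currents leaving = 0; resistances in Ω):
  Node 1: (V_1 - 24)/62000 + (V_1 - 0)/56 + (V_1 - 0)/1.6 = 0
Collecting terms: 0.6429 × V_1 = 0.0003871  =>  V_1 = 0.0006021 V
Part 1:
  Read off the nodal solution: V_1 = 0.0006021 V
Part 2:
  I_R1 = (V_0 - V_1)/R1 = (24 - 0.0006021)/62000 = 0.0003871 A
  Magnitude: I_R1 = 0.0003871 A
Part 3:
  I_R3 = (V_1 - V_2)/R3 = (0.0006021 - 0)/1.6 = 0.0003763 A
  P_R3 = I_R3² × R3 = (0.0003763)² × 1.6 = 0.0000002266 W

Final answers:
1. V_1 = 0.0006021 V
2. I_R1 = 0.0003871 A
3. P_R3 = 2.266e-07 W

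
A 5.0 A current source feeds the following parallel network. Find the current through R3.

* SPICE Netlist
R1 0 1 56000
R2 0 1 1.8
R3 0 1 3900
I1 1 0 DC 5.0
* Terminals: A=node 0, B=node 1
All resistors sit directly between nodes 0 and 1, so they are in parallel and share one voltage V; the full source current 5 A splits among them.
1/R_par = 1/56000 + 1/1.8 + 1/3900 = 0.5558 S  =>  R_par = 1.799 Ω
V = I × R_par = 5 × 1.799 = 8.996 V
I_R3 = V/R3 = 8.996/3900 = 0.002307 A

Final answer: 0.002307 A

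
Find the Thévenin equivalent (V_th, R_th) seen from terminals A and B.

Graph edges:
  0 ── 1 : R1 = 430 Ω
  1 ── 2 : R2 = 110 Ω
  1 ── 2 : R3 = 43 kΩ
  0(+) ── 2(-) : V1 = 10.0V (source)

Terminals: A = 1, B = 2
Step 1 — V_th is the open-circuit voltage V_A - V_B (nothing connected across the terminals).
Nodal analysis, taking node 2 as the 0 V reference.
Source V1 fixes V_0 = 10 V.
KCL at each unknown node (sum of currents leaving = 0; resistances in Ω):
  Node 1: (V_1 - 10)/430 + (V_1 - 0)/110 + (V_1 - 0)/43000 = 0
Collecting terms: 0.01144 × V_1 = 0.02326  =>  V_1 = 2.033 V
V_th = V_1 - V_2 = 2.033 - 0 = 2.033 V
Step 2 — R_th: zero the source — replace V1 by a short circuit (node 2 merges into node 0) — and find the resistance seen between A (node 1) and B (node 0).
Reduce the network between node 1 (A) and node 0 (B) by series/parallel combination:
  Rp1 = R1 ‖ R2 ‖ R3 (parallel, all between nodes 0 and 1) = 1/(1/430 + 1/110 + 1/43000) = 87.41 Ω
R_th = 87.41 Ω

Final answer: V_th = 2.033 V, R_th = 87.41 Ω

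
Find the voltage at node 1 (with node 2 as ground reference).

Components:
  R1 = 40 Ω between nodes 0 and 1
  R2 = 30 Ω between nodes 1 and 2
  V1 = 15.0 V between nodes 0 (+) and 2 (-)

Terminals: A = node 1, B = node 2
Nodal analysis, taking node 2 as the 0 V reference.
Source V1 fixes V_0 = 15 V.
KCL at each unknown node (sum of currents leaving = 0; resistances in Ω):
  Node 1: (V_1 - 15)/40 + (V_1 - 0)/30 = 0
Collecting terms: 0.05833 × V_1 = 0.375  =>  V_1 = 6.429 V
The requested potential is V_1 = 6.429 V.

Final answer: V_1 = 6.429 V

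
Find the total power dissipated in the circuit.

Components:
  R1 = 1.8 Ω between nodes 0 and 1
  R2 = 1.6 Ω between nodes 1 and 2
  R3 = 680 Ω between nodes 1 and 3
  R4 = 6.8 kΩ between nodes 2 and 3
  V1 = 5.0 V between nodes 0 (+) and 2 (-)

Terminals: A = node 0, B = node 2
Nodal analysis, taking node 2 as the 0 V reference.
Source V1 fixes V_0 = 5 V.
KCL at each unknown node (sum of currents leaving = 0; resistances in Ω):
  Node 1: (V_1 - 5)/1.8 + (V_1 - 0)/1.6 + (V_1 - V_3)/680 = 0
  Node 3: (V_3 - V_1)/680 + (V_3 - 0)/6800 = 0
Collecting terms (coefficients in siemens):
  1.182·V_1 - 0.001471·V_3 = 2.778
  0.001618·V_3 - 0.001471·V_1 = 0
Determinant D = (1.182)(0.001618) - (-0.001471)(-0.001471) = 0.00191
V_1 = [(2.778)(0.001618) - (-0.001471)(0)]/D = 2.353 V
V_3 = [(1.182)(0) - (2.778)(-0.001471)]/D = 2.139 V
Power in each resistor, P = (ΔV)²/R:
  P_R1 = (5 - 2.353)²/1.8 = 3.894 W
  P_R2 = (2.353 - 0)²/1.6 = 3.459 W
  P_R3 = (2.353 - 2.139)²/680 = 0.00006727 W
  P_R4 = (0 - 2.139)²/6800 = 0.0006727 W
P_total = P_R1 + P_R2 + P_R3 + P_R4 = 7.354 W

Final answer: 7.354 W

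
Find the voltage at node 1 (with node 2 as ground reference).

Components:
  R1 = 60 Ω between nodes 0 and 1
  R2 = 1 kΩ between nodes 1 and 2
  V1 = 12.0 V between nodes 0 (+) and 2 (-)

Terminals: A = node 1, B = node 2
Nodal analysis, taking node 2 as the 0 V reference.
Source V1 fixes V_0 = 12 V.
KCL at each unknown node (sum of currents leaving = 0; resistances in Ω):
  Node 1: (V_1 - 12)/60 + (V_1 - 0)/1000 = 0
Collecting terms: 0.01767 × V_1 = 0.2  =>  V_1 = 11.32 V
The requested potential is V_1 = 11.32 V.

Final answer: V_1 = 11.32 V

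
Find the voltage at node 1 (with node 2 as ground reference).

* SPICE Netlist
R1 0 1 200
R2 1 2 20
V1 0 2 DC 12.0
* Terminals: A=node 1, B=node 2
Nodal analysis, taking node 2 as the 0 V reference.
Source V1 fixes V_0 = 12 V.
KCL at each unknown node (sum of currents leaving = 0; resistances in Ω):
  Node 1: (V_1 - 12)/200 + (V_1 - 0)/20 = 0
Collecting terms: 0.055 × V_1 = 0.06  =>  V_1 = 1.091 V
The requested potential is V_1 = 1.091 V.

Final answer: V_1 = 1.091 V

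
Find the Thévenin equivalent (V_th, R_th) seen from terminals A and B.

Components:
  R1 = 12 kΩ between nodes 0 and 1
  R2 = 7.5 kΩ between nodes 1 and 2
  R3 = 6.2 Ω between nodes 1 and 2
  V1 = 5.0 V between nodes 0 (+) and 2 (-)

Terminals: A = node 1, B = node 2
Step 1 — V_th is the open-circuit voltage V_A - V_B (nothing connected across the terminals).
Nodal analysis, taking node 2 as the 0 V reference.
Source V1 fixes V_0 = 5 V.
KCL at each unknown node (sum of currents leaving = 0; resistances in Ω):
  Node 1: (V_1 - 5)/12000 + (V_1 - 0)/7500 + (V_1 - 0)/6.2 = 0
Collecting terms: 0.1615 × V_1 = 0.0004167  =>  V_1 = 0.00258 V
V_th = V_1 - V_2 = 0.00258 - 0 = 0.00258 V
Step 2 — R_th: zero the source — replace V1 by a short circuit (node 2 merges into node 0) — and find the resistance seen between A (node 1) and B (node 0).
Reduce the network between node 1 (A) and node 0 (B) by series/parallel combination:
  Rp1 = R1 ‖ R2 ‖ R3 (parallel, all between nodes 0 and 1) = 1/(1/12000 + 1/7500 + 1/6.2) = 6.192 Ω
R_th = 6.192 Ω

Final answer: V_th = 0.00258 V, R_th = 6.192 Ω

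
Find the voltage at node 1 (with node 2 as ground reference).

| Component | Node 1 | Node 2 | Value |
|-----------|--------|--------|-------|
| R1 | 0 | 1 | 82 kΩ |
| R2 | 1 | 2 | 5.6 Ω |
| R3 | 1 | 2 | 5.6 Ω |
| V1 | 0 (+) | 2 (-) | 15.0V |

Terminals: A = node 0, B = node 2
Nodal analysis, taking node 2 as the 0 V reference.
Source V1 fixes V_0 = 15 V.
KCL at each unknown node (sum of currents leaving = 0; resistances in Ω):
  Node 1: (V_1 - 15)/82000 + (V_1 - 0)/5.6 + (V_1 - 0)/5.6 = 0
Collecting terms: 0.3572 × V_1 = 0.0001829  =>  V_1 = 0.0005122 V
The requested potential is V_1 = 0.0005122 V.

Final answer: V_1 = 0.0005122 V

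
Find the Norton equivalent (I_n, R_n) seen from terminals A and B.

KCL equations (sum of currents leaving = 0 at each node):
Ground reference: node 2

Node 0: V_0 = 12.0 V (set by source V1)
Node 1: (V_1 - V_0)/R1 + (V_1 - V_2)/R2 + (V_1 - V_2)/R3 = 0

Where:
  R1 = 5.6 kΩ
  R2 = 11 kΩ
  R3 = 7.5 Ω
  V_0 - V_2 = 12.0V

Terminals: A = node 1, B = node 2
Find the Thévenin equivalent first; then I_n = V_th/R_th and R_n = R_th.
Step 1 — V_th is the open-circuit voltage V_A - V_B (nothing connected across the terminals).
Nodal analysis, taking node 2 as the 0 V reference.
Source V1 fixes V_0 = 12 V.
KCL at each unknown node (sum of currents leaving = 0; resistances in Ω):
  Node 1: (V_1 - 12)/5600 + (V_1 - 0)/11000 + (V_1 - 0)/7.5 = 0
Collecting terms: 0.1336 × V_1 = 0.002143  =>  V_1 = 0.01604 V
V_th = V_1 - V_2 = 0.01604 - 0 = 0.01604 V
Step 2 — R_th: zero the source — replace V1 by a short circuit (node 2 merges into node 0) — and find the resistance seen between A (node 1) and B (node 0).
Reduce the network between node 1 (A) and node 0 (B) by series/parallel combination:
  Rp1 = R1 ‖ R2 ‖ R3 (parallel, all between nodes 0 and 1) = 1/(1/5600 + 1/11000 + 1/7.5) = 7.485 Ω
R_th = 7.485 Ω
I_n = V_th/R_th = 0.01604/7.485 = 0.002143 A, and R_n = R_th = 7.485 Ω

Final answer: I_n = 0.002143 A, R_n = 7.485 Ω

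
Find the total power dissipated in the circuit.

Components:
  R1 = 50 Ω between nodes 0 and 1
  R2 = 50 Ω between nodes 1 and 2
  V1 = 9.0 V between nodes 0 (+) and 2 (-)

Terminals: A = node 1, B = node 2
Nodal analysis, taking node 2 as the 0 V reference.
Source V1 fixes V_0 = 9 V.
KCL at each unknown node (sum of currents leaving = 0; resistances in Ω):
  Node 1: (V_1 - 9)/50 + (V_1 - 0)/50 = 0
Collecting terms: 0.04 × V_1 = 0.18  =>  V_1 = 4.5 V
Power in each resistor, P = (ΔV)²/R:
  P_R1 = (9 - 4.5)²/50 = 0.405 W
  P_R2 = (4.5 - 0)²/50 = 0.405 W
P_total = P_R1 + P_R2 = 0.81 W

Final answer: 0.81 W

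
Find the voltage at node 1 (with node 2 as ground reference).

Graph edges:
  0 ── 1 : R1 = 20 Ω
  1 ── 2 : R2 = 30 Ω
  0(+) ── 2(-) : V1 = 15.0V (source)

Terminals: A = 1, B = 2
Nodal analysis, taking node 2 as the 0 V reference.
Source V1 fixes V_0 = 15 V.
KCL at each unknown node (sum of currents leaving = 0; resistances in Ω):
  Node 1: (V_1 - 15)/20 + (V_1 - 0)/30 = 0
Collecting terms: 0.08333 × V_1 = 0.75  =>  V_1 = 9 V
The requested potential is V_1 = 9 V.

Final answer: V_1 = 9 V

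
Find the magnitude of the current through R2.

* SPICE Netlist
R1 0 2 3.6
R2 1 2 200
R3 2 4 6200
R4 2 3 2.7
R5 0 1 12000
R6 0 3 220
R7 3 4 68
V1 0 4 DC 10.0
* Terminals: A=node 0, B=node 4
Nodal analysis, taking node 4 as the 0 V reference.
Source V1 fixes V_0 = 10 V.
KCL at each unknown node (sum of currents leaving = 0; resistances in Ω):
  Node 1: (V_1 - V_2)/200 + (V_1 - 10)/12000 = 0
  Node 2: (V_2 - 10)/3.6 + (V_2 - V_1)/200 + (V_2 - 0)/6200 + (V_2 - V_3)/2.7 = 0
  Node 3: (V_3 - V_2)/2.7 + (V_3 - 10)/220 + (V_3 - 0)/68 = 0
Collecting terms (coefficients in siemens):
  0.005083·V_1 - 0.005·V_2 = 0.0008333
  0.6533·V_2 - 0.005·V_1 - 0.3704·V_3 = 2.778
  0.3896·V_3 - 0.3704·V_2 = 0.04545
Solving these 3 simultaneous equations (Gaussian elimination) gives:
  V_1 = 9.531 V, V_2 = 9.523 V, V_3 = 9.169 V
I_R2 = (V_1 - V_2)/R2 = (9.531 - 9.523)/200 = 0.00003912 A
|I_R2| = 0.00003912 A

Final answer: |I_R2| = 3.912e-05 A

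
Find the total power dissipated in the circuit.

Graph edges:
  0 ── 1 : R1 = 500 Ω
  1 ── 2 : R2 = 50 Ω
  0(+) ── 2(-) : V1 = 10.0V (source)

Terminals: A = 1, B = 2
Nodal analysis, taking node 2 as the 0 V reference.
Source V1 fixes V_0 = 10 V.
KCL at each unknown node (sum of currents leaving = 0; resistances in Ω):
  Node 1: (V_1 - 10)/500 + (V_1 - 0)/50 = 0
Collecting terms: 0.022 × V_1 = 0.02  =>  V_1 = 0.9091 V
Power in each resistor, P = (ΔV)²/R:
  P_R1 = (10 - 0.9091)²/500 = 0.1653 W
  P_R2 = (0.9091 - 0)²/50 = 0.01653 W
P_total = P_R1 + P_R2 = 0.1818 W

Final answer: 0.1818 W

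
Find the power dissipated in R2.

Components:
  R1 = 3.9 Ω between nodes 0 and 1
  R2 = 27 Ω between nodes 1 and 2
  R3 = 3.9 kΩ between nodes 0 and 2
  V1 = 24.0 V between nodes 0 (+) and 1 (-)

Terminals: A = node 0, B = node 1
Nodal analysis, taking node 1 as the 0 V reference.
Source V1 fixes V_0 = 24 V.
KCL at each unknown node (sum of currents leaving = 0; resistances in Ω):
  Node 2: (V_2 - 0)/27 + (V_2 - 24)/3900 = 0
Collecting terms: 0.03729 × V_2 = 0.006154  =>  V_2 = 0.165 V
I_R2 = (V_1 - V_2)/R2 = (0 - 0.165)/27 = -0.006112 A
P_R2 = I_R2² × R2 = (-0.006112)² × 27 = 0.001008 W

Final answer: 0.001008 W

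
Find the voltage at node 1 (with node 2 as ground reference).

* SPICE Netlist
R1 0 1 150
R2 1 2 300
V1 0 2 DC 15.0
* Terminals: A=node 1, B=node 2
Nodal analysis, taking node 2 as the 0 V reference.
Source V1 fixes V_0 = 15 V.
KCL at each unknown node (sum of currents leaving = 0; resistances in Ω):
  Node 1: (V_1 - 15)/150 + (V_1 - 0)/300 = 0
Collecting terms: 0.01 × V_1 = 0.1  =>  V_1 = 10 V
The requested potential is V_1 = 10 V.

Final answer: V_1 = 10 V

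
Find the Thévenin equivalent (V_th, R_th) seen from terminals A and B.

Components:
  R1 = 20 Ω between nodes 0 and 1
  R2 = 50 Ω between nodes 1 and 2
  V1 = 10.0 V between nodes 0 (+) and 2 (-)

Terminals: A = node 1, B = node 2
Step 1 — V_th is the open-circuit voltage V_A - V_B (nothing connected across the terminals).
Nodal analysis, taking node 2 as the 0 V reference.
Source V1 fixes V_0 = 10 V.
KCL at each unknown node (sum of currents leaving = 0; resistances in Ω):
  Node 1: (V_1 - 10)/20 + (V_1 - 0)/50 = 0
Collecting terms: 0.07 × V_1 = 0.5  =>  V_1 = 7.143 V
V_th = V_1 - V_2 = 7.143 - 0 = 7.143 V
Step 2 — R_th: zero the source — replace V1 by a short circuit (node 2 merges into node 0) — and find the resistance seen between A (node 1) and B (node 0).
Reduce the network between node 1 (A) and node 0 (B) by series/parallel combination:
  Rp1 = R1 ‖ R2 (parallel, both between nodes 0 and 1) = 1/(1/20 + 1/50) = 14.29 Ω
R_th = 14.29 Ω

Final answer: V_th = 7.143 V, R_th = 14.29 Ω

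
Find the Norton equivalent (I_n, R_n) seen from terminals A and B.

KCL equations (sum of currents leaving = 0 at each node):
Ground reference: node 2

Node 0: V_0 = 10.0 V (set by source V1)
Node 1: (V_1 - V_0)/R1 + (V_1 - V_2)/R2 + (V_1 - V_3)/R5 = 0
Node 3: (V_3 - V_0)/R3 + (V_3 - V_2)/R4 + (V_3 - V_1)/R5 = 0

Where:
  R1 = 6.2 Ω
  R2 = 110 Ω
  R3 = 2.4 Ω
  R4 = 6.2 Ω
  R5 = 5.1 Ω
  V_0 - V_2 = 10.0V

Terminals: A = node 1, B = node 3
Find the Thévenin equivalent first; then I_n = V_th/R_th and R_n = R_th.
Step 1 — V_th is the open-circuit voltage V_A - V_B (nothing connected across the terminals).
Nodal analysis, taking node 2 as the 0 V reference.
Source V1 fixes V_0 = 10 V.
KCL at each unknown node (sum of currents leaving = 0; resistances in Ω):
  Node 1: (V_1 - 10)/6.2 + (V_1 - 0)/110 + (V_1 - V_3)/5.1 = 0
  Node 3: (V_3 - 10)/2.4 + (V_3 - 0)/6.2 + (V_3 - V_1)/5.1 = 0
Collecting terms (coefficients in siemens):
  0.3665·V_1 - 0.1961·V_3 = 1.613
  0.774·V_3 - 0.1961·V_1 = 4.167
Determinant D = (0.3665)(0.774) - (-0.1961)(-0.1961) = 0.2452
V_1 = [(1.613)(0.774) - (-0.1961)(4.167)]/D = 8.423 V
V_3 = [(0.3665)(4.167) - (1.613)(-0.1961)]/D = 7.517 V
V_th = V_1 - V_3 = 8.423 - 7.517 = 0.9064 V
Step 2 — R_th: zero the source — replace V1 by a short circuit (node 2 merges into node 0) — and find the resistance seen between A (node 1) and B (node 3).
Reduce the network between node 1 (A) and node 3 (B) by series/parallel combination:
  Rp1 = R1 ‖ R2 (parallel, both between nodes 0 and 1) = 1/(1/6.2 + 1/110) = 5.869 Ω
  Rp2 = R3 ‖ R4 (parallel, both between nodes 0 and 3) = 1/(1/2.4 + 1/6.2) = 1.73 Ω
  Rs1 = Rp1 + Rp2 (series, joined only at node 0) = 5.869 + 1.73 = 7.599 Ω
  Rp3 = R5 ‖ Rs1 (parallel, both between nodes 1 and 3) = 1/(1/5.1 + 1/7.599) = 3.052 Ω
R_th = 3.052 Ω
I_n = V_th/R_th = 0.9064/3.052 = 0.297 A, and R_n = R_th = 3.052 Ω

Final answer: I_n = 0.297 A, R_n = 3.052 Ω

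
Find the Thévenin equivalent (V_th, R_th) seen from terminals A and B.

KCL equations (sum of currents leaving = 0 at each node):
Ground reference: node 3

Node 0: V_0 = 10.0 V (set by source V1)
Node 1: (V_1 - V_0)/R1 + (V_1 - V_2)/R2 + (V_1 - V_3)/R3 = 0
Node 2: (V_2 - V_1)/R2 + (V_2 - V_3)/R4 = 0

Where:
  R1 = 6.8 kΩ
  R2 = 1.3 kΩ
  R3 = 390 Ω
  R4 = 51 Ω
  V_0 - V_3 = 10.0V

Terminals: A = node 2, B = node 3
Step 1 — V_th is the open-circuit voltage V_A - V_B (nothing connected across the terminals).
Nodal analysis, taking node 3 as the 0 V reference.
Source V1 fixes V_0 = 10 V.
KCL at each unknown node (sum of currents leaving = 0; resistances in Ω):
  Node 1: (V_1 - 10)/6800 + (V_1 - V_2)/1300 + (V_1 - 0)/390 = 0
  Node 2: (V_2 - V_1)/1300 + (V_2 - 0)/51 = 0
Collecting terms (coefficients in siemens):
  0.00348·V_1 - 0.0007692·V_2 = 0.001471
  0.02038·V_2 - 0.0007692·V_1 = 0
Determinant D = (0.00348)(0.02038) - (-0.0007692)(-0.0007692) = 0.00007033
V_1 = [(0.001471)(0.02038) - (-0.0007692)(0)]/D = 0.4261 V
V_2 = [(0.00348)(0) - (0.001471)(-0.0007692)]/D = 0.01608 V
V_th = V_2 - V_3 = 0.01608 - 0 = 0.01608 V
Step 2 — R_th: zero the source — replace V1 by a short circuit (node 3 merges into node 0) — and find the resistance seen between A (node 2) and B (node 0).
Reduce the network between node 2 (A) and node 0 (B) by series/parallel combination:
  Rp1 = R1 ‖ R3 (parallel, both between nodes 0 and 1) = 1/(1/6800 + 1/390) = 368.8 Ω
  Rs1 = R2 + Rp1 (series, joined only at node 1) = 1300 + 368.8 = 1669 Ω
  Rp2 = R4 ‖ Rs1 (parallel, both between nodes 0 and 2) = 1/(1/51 + 1/1669) = 49.49 Ω
R_th = 49.49 Ω

Final answer: V_th = 0.01608 V, R_th = 49.49 Ω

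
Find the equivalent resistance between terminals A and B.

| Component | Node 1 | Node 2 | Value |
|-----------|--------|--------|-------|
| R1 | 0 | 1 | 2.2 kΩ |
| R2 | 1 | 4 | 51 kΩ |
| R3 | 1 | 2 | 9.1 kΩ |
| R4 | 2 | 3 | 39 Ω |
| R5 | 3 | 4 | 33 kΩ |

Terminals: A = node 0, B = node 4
Reduce the network between node 0 (A) and node 4 (B) by series/parallel combination:
  Rs1 = R3 + R4 (series, joined only at node 2) = 9100 + 39 = 9139 Ω
  Rs2 = R5 + Rs1 (series, joined only at node 3) = 33000 + 9139 = 42140 Ω
  Rp1 = R2 ‖ Rs2 (parallel, both between nodes 1 and 4) = 1/(1/51000 + 1/42140) = 23070 Ω
  Rs3 = R1 + Rp1 (series, joined only at node 1) = 2200 + 23070 = 25270 Ω
R_eq = 25.27 kΩ

Final answer: 25.27 kΩ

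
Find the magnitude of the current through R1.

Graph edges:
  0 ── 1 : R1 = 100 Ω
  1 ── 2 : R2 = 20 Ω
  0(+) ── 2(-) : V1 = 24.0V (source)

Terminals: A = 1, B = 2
Nodal analysis, taking node 2 as the 0 V reference.
Source V1 fixes V_0 = 24 V.
KCL at each unknown node (sum of currents leaving = 0; resistances in Ω):
  Node 1: (V_1 - 24)/100 + (V_1 - 0)/20 = 0
Collecting terms: 0.06 × V_1 = 0.24  =>  V_1 = 4 V
I_R1 = (V_0 - V_1)/R1 = (24 - 4)/100 = 0.2 A
|I_R1| = 0.2 A

Final answer: |I_R1| = 0.2 A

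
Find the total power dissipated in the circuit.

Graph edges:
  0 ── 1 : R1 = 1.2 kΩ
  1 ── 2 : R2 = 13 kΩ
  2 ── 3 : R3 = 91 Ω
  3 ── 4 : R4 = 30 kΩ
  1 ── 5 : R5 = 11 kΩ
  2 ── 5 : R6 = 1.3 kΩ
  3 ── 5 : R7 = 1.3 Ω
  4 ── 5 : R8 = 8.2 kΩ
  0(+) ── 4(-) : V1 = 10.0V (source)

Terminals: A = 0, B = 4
Nodal analysis, taking node 4 as the 0 V reference.
Source V1 fixes V_0 = 10 V.
KCL at each unknown node (sum of currents leaving = 0; resistances in Ω):
  Node 1: (V_1 - 10)/1200 + (V_1 - V_2)/13000 + (V_1 - V_5)/11000 = 0
  Node 2: (V_2 - V_1)/13000 + (V_2 - V_3)/91 + (V_2 - V_5)/1300 = 0
  Node 3: (V_3 - V_2)/91 + (V_3 - 0)/30000 + (V_3 - V_5)/1.3 = 0
  Node 5: (V_5 - V_1)/11000 + (V_5 - V_2)/1300 + (V_5 - V_3)/1.3 + (V_5 - 0)/8200 = 0
Collecting terms (coefficients in siemens):
  0.001001·V_1 - 0.00007692·V_2 - 0.00009091·V_5 = 0.008333
  0.01184·V_2 - 0.00007692·V_1 - 0.01099·V_3 - 0.0007692·V_5 = 0
  0.7803·V_3 - 0.01099·V_2 - 0.7692·V_5 = 0
  0.7702·V_5 - 0.00009091·V_1 - 0.0007692·V_2 - 0.7692·V_3 = 0
Solving these 4 simultaneous equations (Gaussian elimination) gives:
  V_1 = 9.119 V, V_2 = 4.758 V, V_3 = 4.73 V, V_5 = 4.73 V
Power in each resistor, P = (ΔV)²/R:
  P_R1 = (10 - 9.119)²/1200 = 0.0006473 W
  P_R2 = (9.119 - 4.758)²/13000 = 0.001463 W
  P_R3 = (4.758 - 4.73)²/91 = 0.000008934 W
  P_R4 = (4.73 - 0)²/30000 = 0.0007457 W
  P_R5 = (9.119 - 4.73)²/11000 = 0.001751 W
  P_R6 = (4.758 - 4.73)²/1300 = 0.0000006343 W
  P_R7 = (4.73 - 4.73)²/1.3 = 0.0000000315 W
  P_R8 = (0 - 4.73)²/8200 = 0.002728 W
P_total = P_R1 + P_R2 + P_R3 + P_R4 + P_R5 + P_R6 + P_R7 + P_R8 = 0.007344 W

Final answer: 0.007344 W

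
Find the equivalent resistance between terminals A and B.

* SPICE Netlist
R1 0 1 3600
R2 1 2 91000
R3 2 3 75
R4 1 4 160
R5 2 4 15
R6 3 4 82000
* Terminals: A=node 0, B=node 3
The network is not a plain series/parallel combination. Inject a 1 A test current into terminal A (node 0) and return it from terminal B (node 3); then R_eq = V_A / (1 A).
Nodal analysis, taking node 3 as the 0 V reference.
Current source I_test pushes 1 A into node 0 and draws it out of node 3.
KCL at each unknown node (sum of currents leaving = 0; resistances in Ω):
  Node 0: (V_0 - V_1)/3600 - 1 = 0
  Node 1: (V_1 - V_0)/3600 + (V_1 - V_2)/91000 + (V_1 - V_4)/160 = 0
  Node 2: (V_2 - V_1)/91000 + (V_2 - 0)/75 + (V_2 - V_4)/15 = 0
  Node 4: (V_4 - V_1)/160 + (V_4 - V_2)/15 + (V_4 - 0)/82000 = 0
Collecting terms (coefficients in siemens):
  0.0002778·V_0 - 0.0002778·V_1 = 1
  0.006539·V_1 - 0.0002778·V_0 - 0.00001099·V_2 - 0.00625·V_4 = 0
  0.08001·V_2 - 0.00001099·V_1 - 0.06667·V_4 = 0
  0.07293·V_4 - 0.00625·V_1 - 0.06667·V_2 = 0
Solving these 4 simultaneous equations (Gaussian elimination) gives:
  V_0 = 3850 V, V_1 = 249.6 V, V_2 = 74.92 V, V_4 = 89.87 V
R_eq = V_0 / 1 A = 3850 Ω = 3.85 kΩ

Final answer: 3.85 kΩ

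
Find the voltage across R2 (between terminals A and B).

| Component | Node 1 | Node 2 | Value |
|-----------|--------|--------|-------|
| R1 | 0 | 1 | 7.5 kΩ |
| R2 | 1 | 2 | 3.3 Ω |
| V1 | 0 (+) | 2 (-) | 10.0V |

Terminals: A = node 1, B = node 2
R1 and R2 are in series across V1 (node 0 → node 1 → node 2), and the output A–B is taken across R2, so this is a voltage divider.
Series current: I = V1/(R1 + R2) = 10/(7500 + 3.3) = 10/7503 = 0.001333 A
V_R2 = I × R2 = V1 × R2/(R1 + R2) = 10 × 3.3/7503 = 0.004398 V

Final answer: 0.004398 V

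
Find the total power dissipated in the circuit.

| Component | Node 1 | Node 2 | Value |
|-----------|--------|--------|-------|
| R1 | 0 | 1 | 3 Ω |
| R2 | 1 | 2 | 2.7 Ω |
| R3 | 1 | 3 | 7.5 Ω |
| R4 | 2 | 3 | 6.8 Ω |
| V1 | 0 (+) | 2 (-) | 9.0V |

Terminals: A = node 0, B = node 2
Nodal analysis, taking node 2 as the 0 V reference.
Source V1 fixes V_0 = 9 V.
KCL at each unknown node (sum of currents leaving = 0; resistances in Ω):
  Node 1: (V_1 - 9)/3 + (V_1 - 0)/2.7 + (V_1 - V_3)/7.5 = 0
  Node 3: (V_3 - V_1)/7.5 + (V_3 - 0)/6.8 = 0
Collecting terms (coefficients in siemens):
  0.837·V_1 - 0.1333·V_3 = 3
  0.2804·V_3 - 0.1333·V_1 = 0
Determinant D = (0.837)(0.2804) - (-0.1333)(-0.1333) = 0.2169
V_1 = [(3)(0.2804) - (-0.1333)(0)]/D = 3.878 V
V_3 = [(0.837)(0) - (3)(-0.1333)]/D = 1.844 V
Power in each resistor, P = (ΔV)²/R:
  P_R1 = (9 - 3.878)²/3 = 8.746 W
  P_R2 = (3.878 - 0)²/2.7 = 5.569 W
  P_R3 = (3.878 - 1.844)²/7.5 = 0.5515 W
  P_R4 = (0 - 1.844)²/6.8 = 0.5 W
P_total = P_R1 + P_R2 + P_R3 + P_R4 = 15.37 W

Final answer: 15.37 W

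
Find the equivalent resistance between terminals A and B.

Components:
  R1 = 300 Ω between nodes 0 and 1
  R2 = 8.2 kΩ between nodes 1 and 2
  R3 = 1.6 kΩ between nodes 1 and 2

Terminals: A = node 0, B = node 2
Reduce the network between node 0 (A) and node 2 (B) by series/parallel combination:
  Rp1 = R2 ‖ R3 (parallel, both between nodes 1 and 2) = 1/(1/8200 + 1/1600) = 1339 Ω
  Rs1 = R1 + Rp1 (series, joined only at node 1) = 300 + 1339 = 1639 Ω
R_eq = 1.639 kΩ

Final answer: 1.639 kΩ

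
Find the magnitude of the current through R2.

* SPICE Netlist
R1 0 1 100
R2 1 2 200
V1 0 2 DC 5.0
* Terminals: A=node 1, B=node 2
Nodal analysis, taking node 2 as the 0 V reference.
Source V1 fixes V_0 = 5 V.
KCL at each unknown node (sum of currents leaving = 0; resistances in Ω):
  Node 1: (V_1 - 5)/100 + (V_1 - 0)/200 = 0
Collecting terms: 0.015 × V_1 = 0.05  =>  V_1 = 3.333 V
I_R2 = (V_1 - V_2)/R2 = (3.333 - 0)/200 = 0.01667 A
|I_R2| = 0.01667 A

Final answer: |I_R2| = 0.01667 A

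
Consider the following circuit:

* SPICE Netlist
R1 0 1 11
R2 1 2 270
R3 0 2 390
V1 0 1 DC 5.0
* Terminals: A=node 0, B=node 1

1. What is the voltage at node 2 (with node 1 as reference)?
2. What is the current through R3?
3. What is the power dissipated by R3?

Nodal analysis, taking node 1 as the 0 V reference.
Source V1 fixes V_0 = 5 V.
KCL at each unknown node (sum of currents leaving = 0; resistances in Ω):
  Node 2: (V_2 - 0)/270 + (V_2 - 5)/390 = 0
Collecting terms: 0.006268 × V_2 = 0.01282  =>  V_2 = 2.045 V
Part 1:
  Read off the nodal solution: V_2 = 2.045 V
Part 2:
  I_R3 = (V_0 - V_2)/R3 = (5 - 2.045)/390 = 0.007576 A
  Magnitude: I_R3 = 0.007576 A
Part 3:
  I_R3 = (V_0 - V_2)/R3 = (5 - 2.045)/390 = 0.007576 A
  P_R3 = I_R3² × R3 = (0.007576)² × 390 = 0.02238 W

Final answers:
1. V_2 = 2.045 V
2. I_R3 = 0.007576 A
3. P_R3 = 0.02238 W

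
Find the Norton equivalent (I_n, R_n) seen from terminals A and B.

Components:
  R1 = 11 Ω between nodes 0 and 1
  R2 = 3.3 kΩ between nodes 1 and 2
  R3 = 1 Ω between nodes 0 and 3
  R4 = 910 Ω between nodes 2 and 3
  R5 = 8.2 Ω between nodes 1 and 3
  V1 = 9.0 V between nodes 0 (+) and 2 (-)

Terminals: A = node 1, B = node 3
Find the Thévenin equivalent first; then I_n = V_th/R_th and R_n = R_th.
Step 1 — V_th is the open-circuit voltage V_A - V_B (nothing connected across the terminals).
Nodal analysis, taking node 2 as the 0 V reference.
Source V1 fixes V_0 = 9 V.
KCL at each unknown node (sum of currents leaving = 0; resistances in Ω):
  Node 1: (V_1 - 9)/11 + (V_1 - 0)/3300 + (V_1 - V_3)/8.2 = 0
  Node 3: (V_3 - 9)/1 + (V_3 - 0)/910 + (V_3 - V_1)/8.2 = 0
Collecting terms (coefficients in siemens):
  0.2132·V_1 - 0.122·V_3 = 0.8182
  1.123·V_3 - 0.122·V_1 = 9
Determinant D = (0.2132)(1.123) - (-0.122)(-0.122) = 0.2245
V_1 = [(0.8182)(1.123) - (-0.122)(9)]/D = 8.981 V
V_3 = [(0.2132)(9) - (0.8182)(-0.122)]/D = 8.989 V
V_th = V_1 - V_3 = 8.981 - 8.989 = -0.008143 V
Step 2 — R_th: zero the source — replace V1 by a short circuit (node 2 merges into node 0) — and find the resistance seen between A (node 1) and B (node 3).
Reduce the network between node 1 (A) and node 3 (B) by series/parallel combination:
  Rp1 = R1 ‖ R2 (parallel, both between nodes 0 and 1) = 1/(1/11 + 1/3300) = 10.96 Ω
  Rp2 = R3 ‖ R4 (parallel, both between nodes 0 and 3) = 1/(1/1 + 1/910) = 0.9989 Ω
  Rs1 = Rp1 + Rp2 (series, joined only at node 0) = 10.96 + 0.9989 = 11.96 Ω
  Rp3 = R5 ‖ Rs1 (parallel, both between nodes 1 and 3) = 1/(1/8.2 + 1/11.96) = 4.865 Ω
R_th = 4.865 Ω
I_n = V_th/R_th = -0.008143/4.865 = -0.001674 A, and R_n = R_th = 4.865 Ω

Final answer: I_n = -0.001674 A, R_n = 4.865 Ω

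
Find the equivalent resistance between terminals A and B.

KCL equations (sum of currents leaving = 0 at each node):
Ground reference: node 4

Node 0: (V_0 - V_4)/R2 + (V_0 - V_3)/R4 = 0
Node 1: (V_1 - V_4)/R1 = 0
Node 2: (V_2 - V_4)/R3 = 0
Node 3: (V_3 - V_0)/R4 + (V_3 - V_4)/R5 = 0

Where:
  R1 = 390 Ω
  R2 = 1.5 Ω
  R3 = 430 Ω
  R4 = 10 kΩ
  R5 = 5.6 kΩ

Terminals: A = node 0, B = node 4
Reduce the network between node 0 (A) and node 4 (B) by series/parallel combination:
  R1 touches the rest of the network only at node 4 (its other end, node 1, goes nowhere), so no current can flow through it — remove it.
  R3 touches the rest of the network only at node 4 (its other end, node 2, goes nowhere), so no current can flow through it — remove it.
  Rs1 = R4 + R5 (series, joined only at node 3) = 10000 + 5600 = 15600 Ω
  Rp1 = R2 ‖ Rs1 (parallel, both between nodes 0 and 4) = 1/(1/1.5 + 1/15600) = 1.5 Ω
R_eq = 1.5 Ω

Final answer: 1.5 Ω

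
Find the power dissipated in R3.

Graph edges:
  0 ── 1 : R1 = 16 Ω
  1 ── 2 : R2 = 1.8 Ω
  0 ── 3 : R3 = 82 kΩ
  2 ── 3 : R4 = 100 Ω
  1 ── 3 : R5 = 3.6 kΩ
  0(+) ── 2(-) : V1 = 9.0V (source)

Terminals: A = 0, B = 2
Nodal analysis, taking node 2 as the 0 V reference.
Source V1 fixes V_0 = 9 V.
KCL at each unknown node (sum of currents leaving = 0; resistances in Ω):
  Node 1: (V_1 - 9)/16 + (V_1 - 0)/1.8 + (V_1 - V_3)/3600 = 0
  Node 3: (V_3 - 9)/82000 + (V_3 - 0)/100 + (V_3 - V_1)/3600 = 0
Collecting terms (coefficients in siemens):
  0.6183·V_1 - 0.0002778·V_3 = 0.5625
  0.01029·V_3 - 0.0002778·V_1 = 0.0001098
Determinant D = (0.6183)(0.01029) - (-0.0002778)(-0.0002778) = 0.006363
V_1 = [(0.5625)(0.01029) - (-0.0002778)(0.0001098)]/D = 0.9097 V
V_3 = [(0.6183)(0.0001098) - (0.5625)(-0.0002778)]/D = 0.03522 V
I_R3 = (V_0 - V_3)/R3 = (9 - 0.03522)/82000 = 0.0001093 A
P_R3 = I_R3² × R3 = (0.0001093)² × 82000 = 0.0009801 W

Final answer: 0.0009801 W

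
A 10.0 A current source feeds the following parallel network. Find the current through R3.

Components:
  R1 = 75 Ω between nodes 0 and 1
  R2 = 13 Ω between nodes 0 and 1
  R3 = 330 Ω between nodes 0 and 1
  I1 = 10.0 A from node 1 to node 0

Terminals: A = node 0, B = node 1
All resistors sit directly between nodes 0 and 1, so they are in parallel and share one voltage V; the full source current 10 A splits among them.
1/R_par = 1/75 + 1/13 + 1/330 = 0.09329 S  =>  R_par = 10.72 Ω
V = I × R_par = 10 × 10.72 = 107.2 V
I_R3 = V/R3 = 107.2/330 = 0.3248 A

Final answer: 0.3248 A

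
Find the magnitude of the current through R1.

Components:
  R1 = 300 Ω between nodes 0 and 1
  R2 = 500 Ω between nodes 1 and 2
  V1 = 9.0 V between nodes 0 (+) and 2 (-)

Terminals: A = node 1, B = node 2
Nodal analysis, taking node 2 as the 0 V reference.
Source V1 fixes V_0 = 9 V.
KCL at each unknown node (sum of currents leaving = 0; resistances in Ω):
  Node 1: (V_1 - 9)/300 + (V_1 - 0)/500 = 0
Collecting terms: 0.005333 × V_1 = 0.03  =>  V_1 = 5.625 V
I_R1 = (V_0 - V_1)/R1 = (9 - 5.625)/300 = 0.01125 A
|I_R1| = 0.01125 A

Final answer: |I_R1| = 0.01125 A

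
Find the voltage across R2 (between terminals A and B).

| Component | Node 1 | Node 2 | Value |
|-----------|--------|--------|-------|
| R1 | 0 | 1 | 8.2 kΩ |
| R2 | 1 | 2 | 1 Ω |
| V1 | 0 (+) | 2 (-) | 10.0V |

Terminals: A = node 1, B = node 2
R1 and R2 are in series across V1 (node 0 → node 1 → node 2), and the output A–B is taken across R2, so this is a voltage divider.
Series current: I = V1/(R1 + R2) = 10/(8200 + 1) = 10/8201 = 0.001219 A
V_R2 = I × R2 = V1 × R2/(R1 + R2) = 10 × 1/8201 = 0.001219 V

Final answer: 0.001219 V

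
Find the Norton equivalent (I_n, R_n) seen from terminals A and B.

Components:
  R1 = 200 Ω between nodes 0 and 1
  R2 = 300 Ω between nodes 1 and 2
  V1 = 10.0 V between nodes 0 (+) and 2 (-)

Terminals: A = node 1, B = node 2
Find the Thévenin equivalent first; then I_n = V_th/R_th and R_n = R_th.
Step 1 — V_th is the open-circuit voltage V_A - V_B (nothing connected across the terminals).
Nodal analysis, taking node 2 as the 0 V reference.
Source V1 fixes V_0 = 10 V.
KCL at each unknown node (sum of currents leaving = 0; resistances in Ω):
  Node 1: (V_1 - 10)/200 + (V_1 - 0)/300 = 0
Collecting terms: 0.008333 × V_1 = 0.05  =>  V_1 = 6 V
V_th = V_1 - V_2 = 6 - 0 = 6 V
Step 2 — R_th: zero the source — replace V1 by a short circuit (node 2 merges into node 0) — and find the resistance seen between A (node 1) and B (node 0).
Reduce the network between node 1 (A) and node 0 (B) by series/parallel combination:
  Rp1 = R1 ‖ R2 (parallel, both between nodes 0 and 1) = 1/(1/200 + 1/300) = 120 Ω
R_th = 120 Ω
I_n = V_th/R_th = 6/120 = 0.05 A, and R_n = R_th = 120 Ω

Final answer: I_n = 0.05 A, R_n = 120 Ω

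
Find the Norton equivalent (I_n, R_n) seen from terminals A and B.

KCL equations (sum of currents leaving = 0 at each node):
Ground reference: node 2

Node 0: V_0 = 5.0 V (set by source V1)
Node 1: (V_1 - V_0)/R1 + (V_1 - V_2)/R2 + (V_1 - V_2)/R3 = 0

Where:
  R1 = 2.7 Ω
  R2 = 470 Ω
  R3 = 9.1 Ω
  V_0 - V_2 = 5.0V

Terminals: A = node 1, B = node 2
Find the Thévenin equivalent first; then I_n = V_th/R_th and R_n = R_th.
Step 1 — V_th is the open-circuit voltage V_A - V_B (nothing connected across the terminals).
Nodal analysis, taking node 2 as the 0 V reference.
Source V1 fixes V_0 = 5 V.
KCL at each unknown node (sum of currents leaving = 0; resistances in Ω):
  Node 1: (V_1 - 5)/2.7 + (V_1 - 0)/470 + (V_1 - 0)/9.1 = 0
Collecting terms: 0.4824 × V_1 = 1.852  =>  V_1 = 3.839 V
V_th = V_1 - V_2 = 3.839 - 0 = 3.839 V
Step 2 — R_th: zero the source — replace V1 by a short circuit (node 2 merges into node 0) — and find the resistance seen between A (node 1) and B (node 0).
Reduce the network between node 1 (A) and node 0 (B) by series/parallel combination:
  Rp1 = R1 ‖ R2 ‖ R3 (parallel, all between nodes 0 and 1) = 1/(1/2.7 + 1/470 + 1/9.1) = 2.073 Ω
R_th = 2.073 Ω
I_n = V_th/R_th = 3.839/2.073 = 1.852 A, and R_n = R_th = 2.073 Ω

Final answer: I_n = 1.852 A, R_n = 2.073 Ω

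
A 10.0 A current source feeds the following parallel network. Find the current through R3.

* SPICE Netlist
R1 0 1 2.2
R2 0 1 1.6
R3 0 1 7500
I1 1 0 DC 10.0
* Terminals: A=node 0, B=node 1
All resistors sit directly between nodes 0 and 1, so they are in parallel and share one voltage V; the full source current 10 A splits among them.
1/R_par = 1/2.2 + 1/1.6 + 1/7500 = 1.08 S  =>  R_par = 0.9262 Ω
V = I × R_par = 10 × 0.9262 = 9.262 V
I_R3 = V/R3 = 9.262/7500 = 0.001235 A

Final answer: 0.001235 A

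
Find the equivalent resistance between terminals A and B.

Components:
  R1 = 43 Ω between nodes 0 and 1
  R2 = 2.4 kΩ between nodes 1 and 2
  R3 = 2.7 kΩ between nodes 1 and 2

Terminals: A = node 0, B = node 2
Reduce the network between node 0 (A) and node 2 (B) by series/parallel combination:
  Rp1 = R2 ‖ R3 (parallel, both between nodes 1 and 2) = 1/(1/2400 + 1/2700) = 1271 Ω
  Rs1 = R1 + Rp1 (series, joined only at node 1) = 43 + 1271 = 1314 Ω
R_eq = 1.314 kΩ

Final answer: 1.314 kΩ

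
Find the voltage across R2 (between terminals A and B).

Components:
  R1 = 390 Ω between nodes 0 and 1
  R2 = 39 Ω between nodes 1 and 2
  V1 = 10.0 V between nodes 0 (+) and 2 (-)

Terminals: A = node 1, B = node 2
R1 and R2 are in series across V1 (node 0 → node 1 → node 2), and the output A–B is taken across R2, so this is a voltage divider.
Series current: I = V1/(R1 + R2) = 10/(390 + 39) = 10/429 = 0.02331 A
V_R2 = I × R2 = V1 × R2/(R1 + R2) = 10 × 39/429 = 0.9091 V

Final answer: 0.9091 V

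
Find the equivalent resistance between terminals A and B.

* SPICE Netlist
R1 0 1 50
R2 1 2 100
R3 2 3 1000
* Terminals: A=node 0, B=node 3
Reduce the network between node 0 (A) and node 3 (B) by series/parallel combination:
  Rs1 = R1 + R2 (series, joined only at node 1) = 50 + 100 = 150 Ω
  Rs2 = R3 + Rs1 (series, joined only at node 2) = 1000 + 150 = 1150 Ω
R_eq = 1.15 kΩ

Final answer: 1.15 kΩ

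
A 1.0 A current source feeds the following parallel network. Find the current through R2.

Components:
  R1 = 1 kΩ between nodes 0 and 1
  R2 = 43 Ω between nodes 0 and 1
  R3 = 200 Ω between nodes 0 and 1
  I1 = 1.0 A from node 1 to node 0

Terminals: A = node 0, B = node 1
All resistors sit directly between nodes 0 and 1, so they are in parallel and share one voltage V; the full source current 1 A splits among them.
1/R_par = 1/1000 + 1/43 + 1/200 = 0.02926 S  =>  R_par = 34.18 Ω
V = I × R_par = 1 × 34.18 = 34.18 V
I_R2 = V/R2 = 34.18/43 = 0.7949 A

Final answer: 0.7949 A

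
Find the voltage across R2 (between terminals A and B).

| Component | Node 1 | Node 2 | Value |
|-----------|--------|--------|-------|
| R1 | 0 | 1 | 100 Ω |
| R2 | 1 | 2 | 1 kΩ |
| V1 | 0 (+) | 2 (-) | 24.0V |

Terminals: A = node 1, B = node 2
R1 and R2 are in series across V1 (node 0 → node 1 → node 2), and the output A–B is taken across R2, so this is a voltage divider.
Series current: I = V1/(R1 + R2) = 24/(100 + 1000) = 24/1100 = 0.02182 A
V_R2 = I × R2 = V1 × R2/(R1 + R2) = 24 × 1000/1100 = 21.82 V

Final answer: 21.82 V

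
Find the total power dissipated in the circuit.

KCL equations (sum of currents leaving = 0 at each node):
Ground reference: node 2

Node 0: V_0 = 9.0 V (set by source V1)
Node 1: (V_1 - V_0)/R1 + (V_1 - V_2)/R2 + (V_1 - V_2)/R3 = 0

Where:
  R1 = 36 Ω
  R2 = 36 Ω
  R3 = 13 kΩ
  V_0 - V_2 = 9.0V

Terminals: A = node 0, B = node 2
Nodal analysis, taking node 2 as the 0 V reference.
Source V1 fixes V_0 = 9 V.
KCL at each unknown node (sum of currents leaving = 0; resistances in Ω):
  Node 1: (V_1 - 9)/36 + (V_1 - 0)/36 + (V_1 - 0)/13000 = 0
Collecting terms: 0.05563 × V_1 = 0.25  =>  V_1 = 4.494 V
Power in each resistor, P = (ΔV)²/R:
  P_R1 = (9 - 4.494)²/36 = 0.5641 W
  P_R2 = (4.494 - 0)²/36 = 0.5609 W
  P_R3 = (4.494 - 0)²/13000 = 0.001553 W
P_total = P_R1 + P_R2 + P_R3 = 1.127 W

Final answer: 1.127 W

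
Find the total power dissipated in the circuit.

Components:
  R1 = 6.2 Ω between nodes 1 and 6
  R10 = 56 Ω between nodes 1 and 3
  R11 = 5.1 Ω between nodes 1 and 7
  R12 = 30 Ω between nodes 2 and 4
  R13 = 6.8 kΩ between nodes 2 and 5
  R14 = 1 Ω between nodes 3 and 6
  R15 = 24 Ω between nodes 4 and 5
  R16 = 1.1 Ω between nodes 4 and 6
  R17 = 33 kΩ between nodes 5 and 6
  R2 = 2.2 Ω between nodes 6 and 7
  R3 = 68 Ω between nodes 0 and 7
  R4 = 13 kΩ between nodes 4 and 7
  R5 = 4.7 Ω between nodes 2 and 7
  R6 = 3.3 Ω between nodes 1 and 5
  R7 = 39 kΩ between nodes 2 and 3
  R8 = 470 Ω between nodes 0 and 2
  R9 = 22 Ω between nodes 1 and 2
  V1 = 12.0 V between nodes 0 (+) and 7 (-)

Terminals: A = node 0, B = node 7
Nodal analysis, taking node 7 as the 0 V reference.
Source V1 fixes V_0 = 12 V.
KCL at each unknown node (sum of currents leaving = 0; resistances in Ω):
  Node 1: (V_1 - V_6)/6.2 + (V_1 - V_5)/3.3 + (V_1 - V_2)/22 + (V_1 - V_3)/56 + (V_1 - 0)/5.1 = 0
  Node 2: (V_2 - 0)/4.7 + (V_2 - V_3)/39000 + (V_2 - 12)/470 + (V_2 - V_1)/22 + (V_2 - V_4)/30 + (V_2 - V_5)/6800 = 0
  Node 3: (V_3 - V_2)/39000 + (V_3 - V_1)/56 + (V_3 - V_6)/1 = 0
  Node 4: (V_4 - 0)/13000 + (V_4 - V_2)/30 + (V_4 - V_5)/24 + (V_4 - V_6)/1.1 = 0
  Node 5: (V_5 - V_1)/3.3 + (V_5 - V_2)/6800 + (V_5 - V_4)/24 + (V_5 - V_6)/33000 = 0
  Node 6: (V_6 - V_1)/6.2 + (V_6 - 0)/2.2 + (V_6 - V_3)/1 + (V_6 - V_4)/1.1 + (V_6 - V_5)/33000 = 0
Collecting terms (coefficients in siemens):
  0.7237·V_1 - 0.04545·V_2 - 0.01786·V_3 - 0.303·V_5 - 0.1613·V_6 = 0
  0.2939·V_2 - 0.04545·V_1 - 0.00002564·V_3 - 0.03333·V_4 - 0.0001471·V_5 = 0.02553
  1.018·V_3 - 0.01786·V_1 - 0.00002564·V_2 - 1·V_6 = 0
  0.9842·V_4 - 0.03333·V_2 - 0.04167·V_5 - 0.9091·V_6 = 0
  0.3449·V_5 - 0.303·V_1 - 0.0001471·V_2 - 0.04167·V_4 - 0.0000303·V_6 = 0
  2.525·V_6 - 0.1613·V_1 - 1·V_3 - 0.9091·V_4 - 0.0000303·V_5 = 0
Solving these 6 simultaneous equations (Gaussian elimination) gives:
  V_1 = 0.01298 V, V_2 = 0.09014 V, V_3 = 0.008045 V, V_4 = 0.01094 V
  V_5 = 0.01276 V, V_6 = 0.007954 V
Power in each resistor, P = (ΔV)²/R:
  P_R1 = (0.01298 - 0.007954)²/6.2 = 0.000004069 W
  P_R2 = (0.007954 - 0)²/2.2 = 0.00002876 W
  P_R3 = (12 - 0)²/68 = 2.118 W
  P_R4 = (0.01094 - 0)²/13000 = 0.000000009208 W
  P_R5 = (0.09014 - 0)²/4.7 = 0.001729 W
  P_R6 = (0.01298 - 0.01276)²/3.3 = 0.00000001382 W
  P_R7 = (0.09014 - 0.008045)²/39000 = 0.0000001728 W
  P_R8 = (12 - 0.09014)²/470 = 0.3018 W
  P_R9 = (0.01298 - 0.09014)²/22 = 0.0002707 W
  P_R10 = (0.01298 - 0.008045)²/56 = 0.0000004345 W
  P_R11 = (0.01298 - 0)²/5.1 = 0.00003302 W
  P_R12 = (0.09014 - 0.01094)²/30 = 0.0002091 W
  P_R13 = (0.09014 - 0.01276)²/6800 = 0.0000008805 W
  P_R14 = (0.008045 - 0.007954)²/1 = 0.000000008134 W
  P_R15 = (0.01094 - 0.01276)²/24 = 0.0000001384 W
  P_R16 = (0.01094 - 0.007954)²/1.1 = 0.000008109 W
  P_R17 = (0.01276 - 0.007954)²/33000 = 0.0000000007009 W
P_total = P_R1 + P_R2 + P_R3 + P_R4 + P_R5 + P_R6 + P_R7 + P_R8 + P_R9 + P_R10 + P_R11 + P_R12 + P_R13 + P_R14 + P_R15 + P_R16 + P_R17 = 2.422 W

Final answer: 2.422 W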